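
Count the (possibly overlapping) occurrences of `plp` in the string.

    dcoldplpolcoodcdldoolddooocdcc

1

Sliding a length-3 window over the 30 characters (28 positions):
  position 6–8: plp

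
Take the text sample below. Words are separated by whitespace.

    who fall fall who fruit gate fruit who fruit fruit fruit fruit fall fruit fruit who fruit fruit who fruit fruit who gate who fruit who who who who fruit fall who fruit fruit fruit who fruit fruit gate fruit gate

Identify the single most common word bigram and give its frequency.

"fruit fruit", 9 times

Bigram frequencies (highest first):
  fruit fruit: 9
  who fruit: 8
  fruit who: 6
  fruit gate: 3
  who who: 3
  fall who: 2
  … (7 more, each ≤ 2)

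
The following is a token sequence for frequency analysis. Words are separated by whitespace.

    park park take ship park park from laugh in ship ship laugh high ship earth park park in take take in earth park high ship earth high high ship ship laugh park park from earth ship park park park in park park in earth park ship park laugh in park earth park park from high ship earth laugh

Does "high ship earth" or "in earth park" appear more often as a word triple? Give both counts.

"high ship earth": 3 occurrences
"in earth park": 2 occurrences

"high ship earth" (3 vs 2)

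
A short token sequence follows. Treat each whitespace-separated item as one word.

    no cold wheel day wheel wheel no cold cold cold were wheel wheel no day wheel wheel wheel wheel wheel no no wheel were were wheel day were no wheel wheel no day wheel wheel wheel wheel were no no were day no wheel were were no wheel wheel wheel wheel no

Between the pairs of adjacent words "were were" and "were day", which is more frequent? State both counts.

"were were" (2 vs 1)

"were were": 2 occurrences
"were day": 1 occurrence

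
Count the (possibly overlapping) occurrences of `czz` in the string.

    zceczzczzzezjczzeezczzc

Sliding a length-3 window over the 23 characters (21 positions):
  position 4–6: czz
  position 7–9: czz
  position 14–16: czz
  position 20–22: czz

4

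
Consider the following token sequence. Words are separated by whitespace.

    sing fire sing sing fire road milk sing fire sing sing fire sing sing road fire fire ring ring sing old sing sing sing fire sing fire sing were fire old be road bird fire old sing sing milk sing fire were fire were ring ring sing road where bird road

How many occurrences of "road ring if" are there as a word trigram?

Scanning the 49 overlapping trigram windows for "road ring if":
  (none found)

0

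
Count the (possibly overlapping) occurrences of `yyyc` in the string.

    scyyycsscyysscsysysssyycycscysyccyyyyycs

2

Sliding a length-4 window over the 40 characters (37 positions):
  position 3–6: yyyc
  position 36–39: yyyc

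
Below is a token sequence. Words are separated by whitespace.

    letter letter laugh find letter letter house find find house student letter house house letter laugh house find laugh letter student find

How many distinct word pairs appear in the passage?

22 tokens → 21 bigram windows in total.
Repeated bigrams (each contributes count−1 duplicates):
  house find: 2
  letter house: 2
  letter laugh: 2
  letter letter: 2
4 duplicate windows → 21 − 4 = 17 distinct.

17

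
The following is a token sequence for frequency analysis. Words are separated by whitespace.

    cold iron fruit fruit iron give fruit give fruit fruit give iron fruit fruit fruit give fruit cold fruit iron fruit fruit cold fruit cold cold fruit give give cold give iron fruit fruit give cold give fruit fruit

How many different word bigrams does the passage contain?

39 tokens → 38 bigram windows in total.
Repeated bigrams (each contributes count−1 duplicates):
  fruit fruit: 7
  fruit give: 5
  give fruit: 4
  iron fruit: 4
  cold fruit: 3
  fruit cold: 3
  cold give: 2
  fruit iron: 2
  … (2 more repeated)
24 duplicate windows → 38 − 24 = 14 distinct.

14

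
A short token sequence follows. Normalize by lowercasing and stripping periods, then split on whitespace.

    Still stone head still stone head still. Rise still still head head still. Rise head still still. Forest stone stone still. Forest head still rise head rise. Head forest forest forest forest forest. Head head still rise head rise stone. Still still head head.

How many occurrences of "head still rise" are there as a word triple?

4

Scanning the 42 overlapping trigram windows for "head still rise":
  position 6–8: head still rise
  position 12–14: head still rise
  position 23–25: head still rise
  position 35–37: head still rise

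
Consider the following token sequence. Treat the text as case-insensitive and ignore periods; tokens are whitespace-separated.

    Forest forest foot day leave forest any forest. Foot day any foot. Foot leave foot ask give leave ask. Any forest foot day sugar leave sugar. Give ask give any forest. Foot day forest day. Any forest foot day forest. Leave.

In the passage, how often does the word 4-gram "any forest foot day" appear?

4

Scanning the 38 overlapping 4-gram windows for "any forest foot day":
  position 7–10: any forest foot day
  position 20–23: any forest foot day
  position 30–33: any forest foot day
  position 36–39: any forest foot day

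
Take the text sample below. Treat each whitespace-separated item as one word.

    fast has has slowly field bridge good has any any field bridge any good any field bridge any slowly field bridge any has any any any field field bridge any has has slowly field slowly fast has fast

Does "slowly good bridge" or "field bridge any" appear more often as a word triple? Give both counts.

"field bridge any" (4 vs 0)

"slowly good bridge": 0 occurrences
"field bridge any": 4 occurrences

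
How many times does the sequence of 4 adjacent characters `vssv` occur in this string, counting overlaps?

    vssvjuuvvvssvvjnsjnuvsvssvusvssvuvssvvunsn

Sliding a length-4 window over the 42 characters (39 positions):
  position 1–4: vssv
  position 10–13: vssv
  position 23–26: vssv
  position 29–32: vssv
  position 34–37: vssv

5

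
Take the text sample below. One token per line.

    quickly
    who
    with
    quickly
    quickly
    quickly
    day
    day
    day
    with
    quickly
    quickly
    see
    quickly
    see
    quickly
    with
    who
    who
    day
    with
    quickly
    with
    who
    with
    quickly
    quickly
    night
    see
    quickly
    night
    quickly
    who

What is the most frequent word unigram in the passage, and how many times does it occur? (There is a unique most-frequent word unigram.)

Unigram frequencies (highest first):
  quickly: 13
  with: 6
  who: 5
  day: 4
  see: 3
  night: 2

"quickly", 13 times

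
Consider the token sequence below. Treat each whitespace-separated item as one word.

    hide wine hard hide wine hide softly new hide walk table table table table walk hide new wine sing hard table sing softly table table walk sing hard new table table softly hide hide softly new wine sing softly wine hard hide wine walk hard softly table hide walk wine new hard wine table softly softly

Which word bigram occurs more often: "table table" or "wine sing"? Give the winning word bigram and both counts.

"table table": 5 occurrences
"wine sing": 2 occurrences

"table table" (5 vs 2)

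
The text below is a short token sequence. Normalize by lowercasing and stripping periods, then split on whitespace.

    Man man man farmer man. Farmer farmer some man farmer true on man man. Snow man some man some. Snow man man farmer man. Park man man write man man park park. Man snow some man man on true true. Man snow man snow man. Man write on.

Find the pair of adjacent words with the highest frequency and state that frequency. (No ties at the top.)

Bigram frequencies (highest first):
  man man: 8
  man farmer: 4
  man snow: 4
  snow man: 4
  some man: 3
  farmer man: 2
  … (18 more, each ≤ 2)

"man man", 8 times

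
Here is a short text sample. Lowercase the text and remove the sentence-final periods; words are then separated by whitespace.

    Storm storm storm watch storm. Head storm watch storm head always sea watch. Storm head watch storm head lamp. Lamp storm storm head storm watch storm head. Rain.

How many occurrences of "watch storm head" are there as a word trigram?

5

Scanning the 26 overlapping trigram windows for "watch storm head":
  position 4–6: watch storm head
  position 8–10: watch storm head
  position 13–15: watch storm head
  position 16–18: watch storm head
  position 25–27: watch storm head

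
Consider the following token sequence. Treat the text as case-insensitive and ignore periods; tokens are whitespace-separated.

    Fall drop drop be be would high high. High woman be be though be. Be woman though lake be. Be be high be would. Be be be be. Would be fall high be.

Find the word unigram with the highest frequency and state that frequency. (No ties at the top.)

"be", 16 times

Unigram frequencies (highest first):
  be: 16
  high: 5
  would: 3
  fall: 2
  drop: 2
  woman: 2
  … (2 more, each ≤ 2)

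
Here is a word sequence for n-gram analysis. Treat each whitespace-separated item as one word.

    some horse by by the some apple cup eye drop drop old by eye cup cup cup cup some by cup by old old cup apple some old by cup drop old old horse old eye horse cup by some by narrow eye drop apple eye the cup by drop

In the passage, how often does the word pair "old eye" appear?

1

Scanning the 49 overlapping bigram windows for "old eye":
  position 35–36: old eye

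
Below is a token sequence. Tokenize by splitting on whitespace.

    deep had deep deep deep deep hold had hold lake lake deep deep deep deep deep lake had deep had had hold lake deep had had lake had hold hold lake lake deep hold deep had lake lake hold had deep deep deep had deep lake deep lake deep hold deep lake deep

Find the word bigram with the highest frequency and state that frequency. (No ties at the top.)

"deep deep", 9 times

Bigram frequencies (highest first):
  deep deep: 9
  lake deep: 6
  deep had: 5
  had deep: 4
  deep lake: 4
  deep hold: 3
  … (10 more, each ≤ 3)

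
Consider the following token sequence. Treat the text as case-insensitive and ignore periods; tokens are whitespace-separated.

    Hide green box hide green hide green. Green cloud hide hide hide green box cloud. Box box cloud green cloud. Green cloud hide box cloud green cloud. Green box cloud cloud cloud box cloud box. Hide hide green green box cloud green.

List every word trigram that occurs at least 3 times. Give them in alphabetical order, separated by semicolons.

box cloud green; cloud green cloud; green box cloud

Trigram counts meeting the condition (at least 3 times):
  box cloud green: 3
  cloud green cloud: 3
  green box cloud: 3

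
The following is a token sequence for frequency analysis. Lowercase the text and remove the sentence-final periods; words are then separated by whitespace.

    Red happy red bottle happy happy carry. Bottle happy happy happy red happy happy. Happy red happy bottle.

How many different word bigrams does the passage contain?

8

18 tokens → 17 bigram windows in total.
Repeated bigrams (each contributes count−1 duplicates):
  happy happy: 5
  happy red: 3
  red happy: 3
  bottle happy: 2
9 duplicate windows → 17 − 9 = 8 distinct.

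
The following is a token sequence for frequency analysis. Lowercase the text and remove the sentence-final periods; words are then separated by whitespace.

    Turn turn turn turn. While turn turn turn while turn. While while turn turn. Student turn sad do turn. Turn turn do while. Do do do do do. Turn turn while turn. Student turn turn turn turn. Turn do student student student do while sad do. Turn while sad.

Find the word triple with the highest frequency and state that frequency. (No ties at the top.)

"turn turn turn", 7 times

Trigram frequencies (highest first):
  turn turn turn: 7
  turn turn while: 3
  turn while turn: 3
  do do do: 3
  while turn turn: 2
  turn student turn: 2
  … (24 more, each ≤ 2)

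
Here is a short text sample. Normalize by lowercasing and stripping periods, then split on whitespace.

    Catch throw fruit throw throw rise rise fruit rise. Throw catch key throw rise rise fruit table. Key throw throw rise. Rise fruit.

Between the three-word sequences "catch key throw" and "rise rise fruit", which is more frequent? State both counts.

"catch key throw": 1 occurrence
"rise rise fruit": 3 occurrences

"rise rise fruit" (3 vs 1)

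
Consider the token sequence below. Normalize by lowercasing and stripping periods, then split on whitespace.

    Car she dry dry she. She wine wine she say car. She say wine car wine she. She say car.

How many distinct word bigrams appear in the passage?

13

20 tokens → 19 bigram windows in total.
Repeated bigrams (each contributes count−1 duplicates):
  she say: 3
  car she: 2
  say car: 2
  she she: 2
  wine she: 2
6 duplicate windows → 19 − 6 = 13 distinct.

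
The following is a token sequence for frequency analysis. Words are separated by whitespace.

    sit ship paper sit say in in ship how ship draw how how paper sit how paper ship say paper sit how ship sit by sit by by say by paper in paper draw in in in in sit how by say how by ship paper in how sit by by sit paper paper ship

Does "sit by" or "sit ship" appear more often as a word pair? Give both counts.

"sit by" (3 vs 1)

"sit by": 3 occurrences
"sit ship": 1 occurrence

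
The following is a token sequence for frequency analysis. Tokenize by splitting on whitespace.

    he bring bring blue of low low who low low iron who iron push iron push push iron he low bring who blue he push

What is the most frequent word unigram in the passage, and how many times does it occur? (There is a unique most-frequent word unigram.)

"low", 5 times

Unigram frequencies (highest first):
  low: 5
  iron: 4
  push: 4
  he: 3
  bring: 3
  who: 3
  … (2 more, each ≤ 2)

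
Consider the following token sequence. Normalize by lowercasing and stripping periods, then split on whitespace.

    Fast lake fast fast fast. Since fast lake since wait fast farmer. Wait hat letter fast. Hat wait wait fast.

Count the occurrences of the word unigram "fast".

Scanning the 20 tokens for "fast":
  position 1: fast
  position 3: fast
  position 4: fast
  position 5: fast
  position 7: fast
  position 11: fast
  position 16: fast
  position 20: fast

8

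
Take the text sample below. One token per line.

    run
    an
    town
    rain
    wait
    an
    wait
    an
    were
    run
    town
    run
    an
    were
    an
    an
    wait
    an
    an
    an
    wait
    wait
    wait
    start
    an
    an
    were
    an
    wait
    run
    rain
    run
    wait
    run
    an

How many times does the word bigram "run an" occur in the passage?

Scanning the 34 overlapping bigram windows for "run an":
  position 1–2: run an
  position 12–13: run an
  position 34–35: run an

3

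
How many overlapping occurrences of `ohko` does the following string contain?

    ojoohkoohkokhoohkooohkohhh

Sliding a length-4 window over the 26 characters (23 positions):
  position 4–7: ohko
  position 8–11: ohko
  position 15–18: ohko
  position 20–23: ohko

4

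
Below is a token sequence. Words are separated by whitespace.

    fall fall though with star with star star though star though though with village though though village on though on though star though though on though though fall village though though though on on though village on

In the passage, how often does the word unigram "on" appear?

6

Scanning the 37 tokens for "on":
  position 18: on
  position 20: on
  position 25: on
  position 33: on
  position 34: on
  position 37: on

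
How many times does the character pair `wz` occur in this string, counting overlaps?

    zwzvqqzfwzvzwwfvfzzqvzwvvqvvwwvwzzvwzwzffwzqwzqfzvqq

7

Sliding a length-2 window over the 52 characters (51 positions):
  position 2–3: wz
  position 9–10: wz
  position 32–33: wz
  position 36–37: wz
  position 38–39: wz
  position 42–43: wz
  position 45–46: wz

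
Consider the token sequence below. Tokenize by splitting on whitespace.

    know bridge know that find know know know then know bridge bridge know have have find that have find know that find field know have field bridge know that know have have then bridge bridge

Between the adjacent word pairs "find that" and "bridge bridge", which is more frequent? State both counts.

"bridge bridge" (2 vs 1)

"find that": 1 occurrence
"bridge bridge": 2 occurrences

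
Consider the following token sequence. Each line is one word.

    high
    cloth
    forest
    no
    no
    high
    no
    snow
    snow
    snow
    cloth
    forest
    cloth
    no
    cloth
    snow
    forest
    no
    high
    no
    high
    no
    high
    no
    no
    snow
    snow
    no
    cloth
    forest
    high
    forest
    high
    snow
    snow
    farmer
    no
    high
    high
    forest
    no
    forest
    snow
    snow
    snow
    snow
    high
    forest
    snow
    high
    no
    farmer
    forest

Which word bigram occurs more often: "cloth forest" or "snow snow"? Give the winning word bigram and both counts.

"cloth forest": 3 occurrences
"snow snow": 7 occurrences

"snow snow" (7 vs 3)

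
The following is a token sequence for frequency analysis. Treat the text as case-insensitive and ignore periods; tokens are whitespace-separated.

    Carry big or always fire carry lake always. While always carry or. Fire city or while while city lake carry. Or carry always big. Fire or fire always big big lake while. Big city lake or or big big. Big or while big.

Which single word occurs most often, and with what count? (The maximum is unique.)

Unigram frequencies (highest first):
  big: 9
  or: 8
  carry: 5
  always: 5
  while: 5
  fire: 4
  … (2 more, each ≤ 4)

"big", 9 times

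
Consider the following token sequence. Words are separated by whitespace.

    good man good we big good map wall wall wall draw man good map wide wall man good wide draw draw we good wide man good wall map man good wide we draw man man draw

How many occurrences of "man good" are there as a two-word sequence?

5

Scanning the 35 overlapping bigram windows for "man good":
  position 2–3: man good
  position 12–13: man good
  position 17–18: man good
  position 25–26: man good
  position 29–30: man good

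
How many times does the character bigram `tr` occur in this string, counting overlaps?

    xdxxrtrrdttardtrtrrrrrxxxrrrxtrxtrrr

Sliding a length-2 window over the 36 characters (35 positions):
  position 6–7: tr
  position 15–16: tr
  position 17–18: tr
  position 30–31: tr
  position 33–34: tr

5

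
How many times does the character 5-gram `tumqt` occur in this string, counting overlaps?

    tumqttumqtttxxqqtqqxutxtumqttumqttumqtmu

Sliding a length-5 window over the 40 characters (36 positions):
  position 1–5: tumqt
  position 6–10: tumqt
  position 24–28: tumqt
  position 29–33: tumqt
  position 34–38: tumqt

5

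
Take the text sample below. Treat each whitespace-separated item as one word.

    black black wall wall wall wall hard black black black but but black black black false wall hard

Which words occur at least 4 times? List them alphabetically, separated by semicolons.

black; wall

Unigram counts meeting the condition (at least 4 times):
  black: 8
  wall: 5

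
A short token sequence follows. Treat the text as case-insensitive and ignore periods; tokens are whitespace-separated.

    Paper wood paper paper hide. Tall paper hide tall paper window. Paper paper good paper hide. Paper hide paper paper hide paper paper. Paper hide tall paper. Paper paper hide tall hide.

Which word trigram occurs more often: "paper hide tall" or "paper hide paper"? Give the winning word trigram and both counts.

"paper hide tall": 4 occurrences
"paper hide paper": 3 occurrences

"paper hide tall" (4 vs 3)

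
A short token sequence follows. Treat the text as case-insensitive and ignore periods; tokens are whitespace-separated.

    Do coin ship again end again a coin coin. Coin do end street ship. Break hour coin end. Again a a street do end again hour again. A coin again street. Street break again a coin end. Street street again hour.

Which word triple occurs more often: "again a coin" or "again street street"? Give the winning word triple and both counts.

"again a coin" (3 vs 1)

"again a coin": 3 occurrences
"again street street": 1 occurrence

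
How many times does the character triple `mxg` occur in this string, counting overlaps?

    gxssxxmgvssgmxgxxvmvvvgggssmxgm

2

Sliding a length-3 window over the 31 characters (29 positions):
  position 13–15: mxg
  position 28–30: mxg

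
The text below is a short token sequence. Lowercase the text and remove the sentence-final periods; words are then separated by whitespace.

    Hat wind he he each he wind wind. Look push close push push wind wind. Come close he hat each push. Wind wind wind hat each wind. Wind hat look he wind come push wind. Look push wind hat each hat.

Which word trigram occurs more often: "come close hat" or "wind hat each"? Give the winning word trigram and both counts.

"wind hat each" (2 vs 0)

"come close hat": 0 occurrences
"wind hat each": 2 occurrences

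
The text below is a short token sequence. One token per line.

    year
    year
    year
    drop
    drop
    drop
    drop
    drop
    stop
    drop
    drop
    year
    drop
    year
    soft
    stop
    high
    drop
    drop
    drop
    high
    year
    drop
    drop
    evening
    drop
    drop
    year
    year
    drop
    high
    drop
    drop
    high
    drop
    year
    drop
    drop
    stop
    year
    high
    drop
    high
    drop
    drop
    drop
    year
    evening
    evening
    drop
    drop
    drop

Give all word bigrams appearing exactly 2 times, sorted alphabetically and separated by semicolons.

Bigram counts meeting the condition (exactly 2 times):
  drop stop: 2
  evening drop: 2

drop stop; evening drop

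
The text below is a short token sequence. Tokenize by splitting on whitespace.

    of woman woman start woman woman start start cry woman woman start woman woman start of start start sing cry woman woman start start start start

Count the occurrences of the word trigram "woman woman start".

5

Scanning the 24 overlapping trigram windows for "woman woman start":
  position 2–4: woman woman start
  position 5–7: woman woman start
  position 10–12: woman woman start
  position 13–15: woman woman start
  position 21–23: woman woman start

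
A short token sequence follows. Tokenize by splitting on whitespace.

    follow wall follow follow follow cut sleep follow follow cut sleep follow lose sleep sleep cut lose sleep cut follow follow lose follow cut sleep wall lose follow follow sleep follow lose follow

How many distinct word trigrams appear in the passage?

25

33 tokens → 31 trigram windows in total.
Repeated trigrams (each contributes count−1 duplicates):
  follow cut sleep: 3
  cut sleep follow: 2
  follow follow cut: 2
  follow lose follow: 2
  sleep follow lose: 2
6 duplicate windows → 31 − 6 = 25 distinct.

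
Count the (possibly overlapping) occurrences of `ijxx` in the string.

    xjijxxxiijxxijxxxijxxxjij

Sliding a length-4 window over the 25 characters (22 positions):
  position 3–6: ijxx
  position 9–12: ijxx
  position 13–16: ijxx
  position 18–21: ijxx

4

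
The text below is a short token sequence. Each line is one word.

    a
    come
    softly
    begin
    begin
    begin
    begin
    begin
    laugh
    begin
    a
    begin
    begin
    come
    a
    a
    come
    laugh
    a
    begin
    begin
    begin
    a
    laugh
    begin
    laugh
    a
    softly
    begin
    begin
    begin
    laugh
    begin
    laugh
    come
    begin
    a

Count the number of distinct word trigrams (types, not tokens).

37 tokens → 35 trigram windows in total.
Repeated trigrams (each contributes count−1 duplicates):
  begin begin begin: 5
  a begin begin: 2
  begin begin laugh: 2
  begin laugh begin: 2
  laugh begin laugh: 2
  softly begin begin: 2
9 duplicate windows → 35 − 9 = 26 distinct.

26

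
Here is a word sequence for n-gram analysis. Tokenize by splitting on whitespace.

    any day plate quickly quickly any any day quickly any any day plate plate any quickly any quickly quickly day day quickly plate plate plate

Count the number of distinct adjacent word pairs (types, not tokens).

13

25 tokens → 24 bigram windows in total.
Repeated bigrams (each contributes count−1 duplicates):
  any day: 3
  plate plate: 3
  quickly any: 3
  any any: 2
  any quickly: 2
  day plate: 2
  day quickly: 2
  quickly quickly: 2
11 duplicate windows → 24 − 11 = 13 distinct.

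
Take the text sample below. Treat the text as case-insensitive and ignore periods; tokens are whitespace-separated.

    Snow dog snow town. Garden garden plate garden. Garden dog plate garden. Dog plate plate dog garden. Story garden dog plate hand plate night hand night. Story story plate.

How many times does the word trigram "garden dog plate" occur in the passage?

Scanning the 27 overlapping trigram windows for "garden dog plate":
  position 9–11: garden dog plate
  position 12–14: garden dog plate
  position 19–21: garden dog plate

3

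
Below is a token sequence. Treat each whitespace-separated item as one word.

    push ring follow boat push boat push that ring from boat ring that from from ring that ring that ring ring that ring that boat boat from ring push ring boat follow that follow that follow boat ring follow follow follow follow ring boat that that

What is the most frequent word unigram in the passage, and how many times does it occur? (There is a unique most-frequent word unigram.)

Unigram frequencies (highest first):
  ring: 12
  that: 10
  follow: 8
  boat: 8
  push: 4
  from: 4

"ring", 12 times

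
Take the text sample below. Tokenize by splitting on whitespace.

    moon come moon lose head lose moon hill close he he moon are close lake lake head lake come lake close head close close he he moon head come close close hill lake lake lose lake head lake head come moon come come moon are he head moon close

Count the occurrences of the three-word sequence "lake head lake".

Scanning the 47 overlapping trigram windows for "lake head lake":
  position 16–18: lake head lake
  position 36–38: lake head lake

2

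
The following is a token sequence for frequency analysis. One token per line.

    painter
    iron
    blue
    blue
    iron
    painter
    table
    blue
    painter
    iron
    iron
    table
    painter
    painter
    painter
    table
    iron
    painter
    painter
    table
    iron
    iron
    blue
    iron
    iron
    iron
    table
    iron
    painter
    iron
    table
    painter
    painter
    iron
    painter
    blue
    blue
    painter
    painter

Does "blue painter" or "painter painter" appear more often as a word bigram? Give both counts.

"blue painter": 2 occurrences
"painter painter": 5 occurrences

"painter painter" (5 vs 2)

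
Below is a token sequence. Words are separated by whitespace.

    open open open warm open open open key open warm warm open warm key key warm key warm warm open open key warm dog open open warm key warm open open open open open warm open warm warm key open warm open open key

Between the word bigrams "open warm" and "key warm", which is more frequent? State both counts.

"open warm": 7 occurrences
"key warm": 4 occurrences

"open warm" (7 vs 4)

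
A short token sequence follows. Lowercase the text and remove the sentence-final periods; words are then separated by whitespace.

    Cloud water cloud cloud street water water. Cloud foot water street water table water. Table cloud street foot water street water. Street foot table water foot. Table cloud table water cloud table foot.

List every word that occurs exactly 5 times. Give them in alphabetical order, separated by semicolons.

Unigram counts meeting the condition (exactly 5 times):
  foot: 5
  street: 5

foot; street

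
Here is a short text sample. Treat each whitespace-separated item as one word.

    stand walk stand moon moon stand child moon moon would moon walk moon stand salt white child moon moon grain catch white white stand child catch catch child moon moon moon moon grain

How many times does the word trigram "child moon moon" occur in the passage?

3

Scanning the 31 overlapping trigram windows for "child moon moon":
  position 7–9: child moon moon
  position 17–19: child moon moon
  position 28–30: child moon moon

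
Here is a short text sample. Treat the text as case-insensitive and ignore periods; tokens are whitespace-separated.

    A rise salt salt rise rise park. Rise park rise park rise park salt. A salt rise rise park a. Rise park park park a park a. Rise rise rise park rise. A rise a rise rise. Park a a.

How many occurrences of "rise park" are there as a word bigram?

Scanning the 39 overlapping bigram windows for "rise park":
  position 6–7: rise park
  position 8–9: rise park
  position 10–11: rise park
  position 12–13: rise park
  position 18–19: rise park
  position 21–22: rise park
  position 30–31: rise park
  position 37–38: rise park

8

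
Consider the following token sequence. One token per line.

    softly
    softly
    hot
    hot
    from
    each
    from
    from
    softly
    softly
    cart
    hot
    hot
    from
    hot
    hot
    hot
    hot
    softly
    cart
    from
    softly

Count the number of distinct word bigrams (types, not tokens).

22 tokens → 21 bigram windows in total.
Repeated bigrams (each contributes count−1 duplicates):
  hot hot: 5
  from softly: 2
  hot from: 2
  softly cart: 2
  softly softly: 2
8 duplicate windows → 21 − 8 = 13 distinct.

13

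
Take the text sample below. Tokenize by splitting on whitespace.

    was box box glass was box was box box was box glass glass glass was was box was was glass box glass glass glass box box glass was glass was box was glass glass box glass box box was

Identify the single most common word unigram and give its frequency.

"box", 14 times

Unigram frequencies (highest first):
  box: 14
  glass: 13
  was: 12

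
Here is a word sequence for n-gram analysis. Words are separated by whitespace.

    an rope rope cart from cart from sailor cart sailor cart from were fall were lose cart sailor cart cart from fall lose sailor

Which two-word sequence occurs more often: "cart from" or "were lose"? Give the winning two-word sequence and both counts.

"cart from": 4 occurrences
"were lose": 1 occurrence

"cart from" (4 vs 1)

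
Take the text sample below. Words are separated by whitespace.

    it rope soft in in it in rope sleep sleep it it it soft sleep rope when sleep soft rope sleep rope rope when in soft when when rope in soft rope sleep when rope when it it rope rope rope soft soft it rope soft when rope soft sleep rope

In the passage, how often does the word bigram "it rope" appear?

3

Scanning the 50 overlapping bigram windows for "it rope":
  position 1–2: it rope
  position 38–39: it rope
  position 44–45: it rope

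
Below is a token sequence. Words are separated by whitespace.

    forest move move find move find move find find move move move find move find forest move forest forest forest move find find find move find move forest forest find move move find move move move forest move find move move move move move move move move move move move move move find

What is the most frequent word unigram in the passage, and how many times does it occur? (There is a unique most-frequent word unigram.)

Unigram frequencies (highest first):
  move: 31
  find: 14
  forest: 8

"move", 31 times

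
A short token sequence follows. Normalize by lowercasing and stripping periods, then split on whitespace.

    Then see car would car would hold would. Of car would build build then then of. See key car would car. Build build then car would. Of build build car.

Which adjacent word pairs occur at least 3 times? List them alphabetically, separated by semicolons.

build build; car would

Bigram counts meeting the condition (at least 3 times):
  build build: 3
  car would: 5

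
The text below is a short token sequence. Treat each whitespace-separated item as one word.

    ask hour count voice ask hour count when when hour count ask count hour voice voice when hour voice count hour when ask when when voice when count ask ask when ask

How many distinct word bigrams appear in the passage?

32 tokens → 31 bigram windows in total.
Repeated bigrams (each contributes count−1 duplicates):
  hour count: 3
  ask hour: 2
  ask when: 2
  count ask: 2
  count hour: 2
  hour voice: 2
  voice when: 2
  when ask: 2
  … (2 more repeated)
11 duplicate windows → 31 − 11 = 20 distinct.

20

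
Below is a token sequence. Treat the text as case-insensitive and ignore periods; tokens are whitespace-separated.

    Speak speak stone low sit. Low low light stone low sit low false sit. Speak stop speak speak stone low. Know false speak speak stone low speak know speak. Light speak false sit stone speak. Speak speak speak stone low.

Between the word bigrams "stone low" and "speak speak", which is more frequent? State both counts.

"stone low": 5 occurrences
"speak speak": 6 occurrences

"speak speak" (6 vs 5)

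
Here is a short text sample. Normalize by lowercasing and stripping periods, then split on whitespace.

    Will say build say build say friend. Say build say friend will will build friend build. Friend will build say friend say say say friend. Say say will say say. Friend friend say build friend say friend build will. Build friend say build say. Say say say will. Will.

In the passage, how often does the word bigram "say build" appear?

Scanning the 48 overlapping bigram windows for "say build":
  position 2–3: say build
  position 4–5: say build
  position 8–9: say build
  position 33–34: say build
  position 42–43: say build

5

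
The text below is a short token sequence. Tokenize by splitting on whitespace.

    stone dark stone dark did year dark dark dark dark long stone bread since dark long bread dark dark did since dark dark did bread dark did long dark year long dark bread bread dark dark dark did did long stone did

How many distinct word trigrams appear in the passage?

42 tokens → 40 trigram windows in total.
Repeated trigrams (each contributes count−1 duplicates):
  dark dark dark: 3
  dark dark did: 3
  bread dark dark: 2
5 duplicate windows → 40 − 5 = 35 distinct.

35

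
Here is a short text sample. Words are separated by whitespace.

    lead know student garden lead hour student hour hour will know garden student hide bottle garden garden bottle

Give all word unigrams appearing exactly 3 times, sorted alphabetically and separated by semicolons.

Unigram counts meeting the condition (exactly 3 times):
  hour: 3
  student: 3

hour; student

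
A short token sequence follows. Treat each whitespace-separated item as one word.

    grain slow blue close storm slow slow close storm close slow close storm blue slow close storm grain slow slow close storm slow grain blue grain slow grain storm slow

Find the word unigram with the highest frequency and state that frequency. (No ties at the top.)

Unigram frequencies (highest first):
  slow: 10
  close: 6
  storm: 6
  grain: 5
  blue: 3

"slow", 10 times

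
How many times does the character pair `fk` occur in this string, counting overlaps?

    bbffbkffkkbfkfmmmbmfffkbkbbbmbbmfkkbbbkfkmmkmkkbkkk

5

Sliding a length-2 window over the 51 characters (50 positions):
  position 8–9: fk
  position 12–13: fk
  position 22–23: fk
  position 33–34: fk
  position 40–41: fk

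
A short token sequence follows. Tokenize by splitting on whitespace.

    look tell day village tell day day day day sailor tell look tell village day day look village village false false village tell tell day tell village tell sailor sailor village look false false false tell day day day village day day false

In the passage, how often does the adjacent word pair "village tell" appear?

Scanning the 42 overlapping bigram windows for "village tell":
  position 4–5: village tell
  position 22–23: village tell
  position 27–28: village tell

3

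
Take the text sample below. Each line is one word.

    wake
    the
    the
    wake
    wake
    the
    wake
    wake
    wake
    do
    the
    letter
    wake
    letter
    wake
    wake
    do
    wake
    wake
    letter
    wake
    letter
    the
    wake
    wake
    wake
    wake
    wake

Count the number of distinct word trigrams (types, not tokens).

18

28 tokens → 26 trigram windows in total.
Repeated trigrams (each contributes count−1 duplicates):
  wake wake wake: 4
  the wake wake: 3
  letter wake letter: 2
  wake letter wake: 2
  wake wake do: 2
8 duplicate windows → 26 − 8 = 18 distinct.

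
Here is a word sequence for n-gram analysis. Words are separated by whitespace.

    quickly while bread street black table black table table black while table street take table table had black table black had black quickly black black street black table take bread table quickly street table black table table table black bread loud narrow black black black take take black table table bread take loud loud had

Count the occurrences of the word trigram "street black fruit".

Scanning the 53 overlapping trigram windows for "street black fruit":
  (none found)

0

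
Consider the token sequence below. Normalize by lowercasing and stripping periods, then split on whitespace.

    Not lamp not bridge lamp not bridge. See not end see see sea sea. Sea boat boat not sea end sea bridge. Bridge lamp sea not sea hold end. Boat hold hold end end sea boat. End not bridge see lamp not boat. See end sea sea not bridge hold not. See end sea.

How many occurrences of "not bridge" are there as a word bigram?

Scanning the 53 overlapping bigram windows for "not bridge":
  position 3–4: not bridge
  position 6–7: not bridge
  position 38–39: not bridge
  position 48–49: not bridge

4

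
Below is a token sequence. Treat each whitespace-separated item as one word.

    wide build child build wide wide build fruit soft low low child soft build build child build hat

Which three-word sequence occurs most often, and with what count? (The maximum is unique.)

"build child build", 2 times

Trigram frequencies (highest first):
  build child build: 2
  wide build child: 1
  child build wide: 1
  build wide wide: 1
  wide wide build: 1
  wide build fruit: 1
  … (9 more, each ≤ 1)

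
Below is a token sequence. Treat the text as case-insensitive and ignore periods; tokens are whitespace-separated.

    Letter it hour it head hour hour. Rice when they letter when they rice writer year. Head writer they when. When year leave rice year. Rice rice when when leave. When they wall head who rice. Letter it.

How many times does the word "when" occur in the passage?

7

Scanning the 38 tokens for "when":
  position 9: when
  position 12: when
  position 20: when
  position 21: when
  position 28: when
  position 29: when
  position 31: when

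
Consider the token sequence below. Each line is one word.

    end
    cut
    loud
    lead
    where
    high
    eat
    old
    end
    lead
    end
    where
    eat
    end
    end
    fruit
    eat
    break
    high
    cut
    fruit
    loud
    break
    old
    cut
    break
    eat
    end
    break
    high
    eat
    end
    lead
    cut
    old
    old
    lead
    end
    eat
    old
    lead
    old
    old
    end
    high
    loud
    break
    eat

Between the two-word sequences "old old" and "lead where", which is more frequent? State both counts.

"old old": 2 occurrences
"lead where": 1 occurrence

"old old" (2 vs 1)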